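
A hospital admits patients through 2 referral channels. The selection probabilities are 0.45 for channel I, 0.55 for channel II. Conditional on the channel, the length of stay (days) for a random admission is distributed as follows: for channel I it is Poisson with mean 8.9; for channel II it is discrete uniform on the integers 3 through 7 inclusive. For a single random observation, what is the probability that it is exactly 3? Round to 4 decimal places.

Conditional on each channel, P(X = 3): I: 0.016025; II: 0.2.
By total probability, P(X = 3) = 0.45·0.016025 + 0.55·0.2 = 0.117211.

0.1172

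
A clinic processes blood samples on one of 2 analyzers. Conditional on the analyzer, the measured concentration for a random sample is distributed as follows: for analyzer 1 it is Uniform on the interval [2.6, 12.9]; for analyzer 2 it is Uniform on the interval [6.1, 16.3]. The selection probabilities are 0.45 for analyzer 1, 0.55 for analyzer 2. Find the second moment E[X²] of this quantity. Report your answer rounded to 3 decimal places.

104.767

For each component E[X²] = Var + (mean)², giving 1: 68.9033; 2: 134.11.
Overall E[X²] = 0.45·68.9033 + 0.55·134.11 = 104.767.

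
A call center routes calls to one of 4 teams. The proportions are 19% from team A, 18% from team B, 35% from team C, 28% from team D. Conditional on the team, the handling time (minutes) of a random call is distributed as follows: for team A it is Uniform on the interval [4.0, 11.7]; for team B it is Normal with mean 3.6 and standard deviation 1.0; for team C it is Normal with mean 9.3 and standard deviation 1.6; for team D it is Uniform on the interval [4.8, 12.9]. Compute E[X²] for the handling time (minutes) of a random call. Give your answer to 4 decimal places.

69.7885

For each component E[X²] = Var + (mean)², giving A: 66.5633; B: 13.96; C: 89.05; D: 83.79.
Overall E[X²] = 0.19·66.5633 + 0.18·13.96 + 0.35·89.05 + 0.28·83.79 = 69.7885.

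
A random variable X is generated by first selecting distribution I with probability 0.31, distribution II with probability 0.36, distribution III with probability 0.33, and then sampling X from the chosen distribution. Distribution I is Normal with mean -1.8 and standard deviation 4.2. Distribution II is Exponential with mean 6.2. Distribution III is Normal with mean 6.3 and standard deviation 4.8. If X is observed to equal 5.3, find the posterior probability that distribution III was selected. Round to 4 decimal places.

0.4581

Likelihoods f(5.3 | ·): I: 0.0227571; II: 0.0686051; III: 0.0813287.
Posterior ∝ prior × likelihood. Numerator for III: 0.33·0.0813287 = 0.0268385.
Normalizing constant: 0.31·0.0227571 + 0.36·0.0686051 + 0.33·0.0813287 = 0.058591.
P(III | observation) = 0.0268385 / 0.058591 = 0.458065.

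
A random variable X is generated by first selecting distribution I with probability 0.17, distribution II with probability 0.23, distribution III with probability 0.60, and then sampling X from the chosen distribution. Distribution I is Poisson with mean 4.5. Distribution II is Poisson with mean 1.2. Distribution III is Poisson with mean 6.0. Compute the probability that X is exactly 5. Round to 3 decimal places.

Conditional on each component, P(X = 5): I: 0.170827; II: 0.00624556; III: 0.160623.
By total probability, P(X = 5) = 0.17·0.170827 + 0.23·0.00624556 + 0.6·0.160623 = 0.126851.

0.127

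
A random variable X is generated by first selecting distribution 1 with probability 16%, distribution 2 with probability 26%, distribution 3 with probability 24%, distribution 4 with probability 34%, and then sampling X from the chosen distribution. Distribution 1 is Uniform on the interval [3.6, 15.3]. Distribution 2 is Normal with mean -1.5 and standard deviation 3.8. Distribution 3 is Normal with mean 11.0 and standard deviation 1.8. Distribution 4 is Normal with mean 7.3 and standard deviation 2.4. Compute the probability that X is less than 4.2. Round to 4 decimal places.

0.2843

Conditional on each component, P(X < 4.2): 1: 0.0512821; 2: 0.933193; 3: 7.9117e-05; 4: 0.0982363.
By total probability, P(X < 4.2) = 0.16·0.0512821 + 0.26·0.933193 + 0.24·7.9117e-05 + 0.34·0.0982363 = 0.284255.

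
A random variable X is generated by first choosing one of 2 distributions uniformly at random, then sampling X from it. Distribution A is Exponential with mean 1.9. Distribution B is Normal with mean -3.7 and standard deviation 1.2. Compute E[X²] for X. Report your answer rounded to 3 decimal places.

For each component E[X²] = Var + (mean)², giving A: 7.22; B: 15.13.
Overall E[X²] = 0.5·7.22 + 0.5·15.13 = 11.175.

11.175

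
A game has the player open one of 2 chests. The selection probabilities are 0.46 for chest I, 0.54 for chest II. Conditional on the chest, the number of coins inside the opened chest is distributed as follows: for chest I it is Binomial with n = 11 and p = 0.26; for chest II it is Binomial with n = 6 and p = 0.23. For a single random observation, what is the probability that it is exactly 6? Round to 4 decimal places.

Conditional on each chest, P(X = 6): I: 0.0316695; II: 0.000148036.
By total probability, P(X = 6) = 0.46·0.0316695 + 0.54·0.000148036 = 0.0146479.

0.0146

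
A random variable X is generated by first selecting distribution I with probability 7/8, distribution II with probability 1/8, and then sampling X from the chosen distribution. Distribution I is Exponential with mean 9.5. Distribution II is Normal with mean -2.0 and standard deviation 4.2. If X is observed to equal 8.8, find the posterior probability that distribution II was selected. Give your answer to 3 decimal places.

0.012

Likelihoods f(8.8 | ·): I: 0.0416853; II: 0.00348201.
Posterior ∝ prior × likelihood. Numerator for II: 0.125·0.00348201 = 0.000435251.
Normalizing constant: 0.875·0.0416853 + 0.125·0.00348201 = 0.0369099.
P(II | observation) = 0.000435251 / 0.0369099 = 0.0117923.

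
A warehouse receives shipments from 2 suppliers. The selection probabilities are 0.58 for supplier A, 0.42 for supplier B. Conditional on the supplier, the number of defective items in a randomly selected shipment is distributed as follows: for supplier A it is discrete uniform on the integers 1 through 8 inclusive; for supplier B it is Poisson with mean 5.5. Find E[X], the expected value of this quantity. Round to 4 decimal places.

4.9200

Component means — A: 4.5; B: 5.5.
E[X] = 0.58·4.5 + 0.42·5.5 = 4.92.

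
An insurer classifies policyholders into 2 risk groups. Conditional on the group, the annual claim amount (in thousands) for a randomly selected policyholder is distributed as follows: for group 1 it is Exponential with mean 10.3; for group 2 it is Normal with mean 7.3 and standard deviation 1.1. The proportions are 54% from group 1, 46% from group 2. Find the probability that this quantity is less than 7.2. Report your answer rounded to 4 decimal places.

0.4849

Conditional on each group, P(X < 7.2): 1: 0.502932; 2: 0.463782.
By total probability, P(X < 7.2) = 0.54·0.502932 + 0.46·0.463782 = 0.484923.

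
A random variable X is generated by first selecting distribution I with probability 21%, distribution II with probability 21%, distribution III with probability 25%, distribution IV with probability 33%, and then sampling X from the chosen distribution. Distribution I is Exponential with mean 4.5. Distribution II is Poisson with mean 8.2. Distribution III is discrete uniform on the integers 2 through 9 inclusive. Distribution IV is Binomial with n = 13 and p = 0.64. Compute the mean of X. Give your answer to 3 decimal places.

Component means — I: 4.5; II: 8.2; III: 5.5; IV: 8.32.
E[X] = 0.21·4.5 + 0.21·8.2 + 0.25·5.5 + 0.33·8.32 = 6.7876.

6.788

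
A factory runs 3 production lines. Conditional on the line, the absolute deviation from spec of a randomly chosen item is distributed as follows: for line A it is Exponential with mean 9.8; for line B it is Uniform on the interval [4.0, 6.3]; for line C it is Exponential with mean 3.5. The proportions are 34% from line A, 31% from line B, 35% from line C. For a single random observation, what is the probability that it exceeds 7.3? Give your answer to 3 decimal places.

Conditional on each line, P(X > 7.3): A: 0.474783; B: 0; C: 0.124218.
By total probability, P(X > 7.3) = 0.34·0.474783 + 0.31·0 + 0.35·0.124218 = 0.204903.

0.205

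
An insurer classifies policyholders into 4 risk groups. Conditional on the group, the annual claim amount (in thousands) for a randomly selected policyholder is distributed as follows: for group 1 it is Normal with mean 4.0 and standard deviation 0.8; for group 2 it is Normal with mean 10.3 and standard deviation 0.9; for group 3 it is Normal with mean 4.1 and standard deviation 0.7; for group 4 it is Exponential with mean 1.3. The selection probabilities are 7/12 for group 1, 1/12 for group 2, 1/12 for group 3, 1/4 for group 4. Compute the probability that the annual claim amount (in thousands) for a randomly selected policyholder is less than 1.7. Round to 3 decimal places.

0.184

Conditional on each group, P(X < 1.7): 1: 0.00202014; 2: 0; 3: 0.000303383; 4: 0.729557.
By total probability, P(X < 1.7) = 0.583333·0.00202014 + 0.0833333·0 + 0.0833333·0.000303383 + 0.25·0.729557 = 0.183593.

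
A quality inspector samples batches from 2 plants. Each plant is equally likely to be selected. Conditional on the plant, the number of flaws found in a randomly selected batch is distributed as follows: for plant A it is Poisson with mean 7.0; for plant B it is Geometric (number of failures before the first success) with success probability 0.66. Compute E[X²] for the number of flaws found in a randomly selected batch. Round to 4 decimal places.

28.5230

For each component E[X²] = Var + (mean)², giving A: 56; B: 1.04591.
Overall E[X²] = 0.5·56 + 0.5·1.04591 = 28.523.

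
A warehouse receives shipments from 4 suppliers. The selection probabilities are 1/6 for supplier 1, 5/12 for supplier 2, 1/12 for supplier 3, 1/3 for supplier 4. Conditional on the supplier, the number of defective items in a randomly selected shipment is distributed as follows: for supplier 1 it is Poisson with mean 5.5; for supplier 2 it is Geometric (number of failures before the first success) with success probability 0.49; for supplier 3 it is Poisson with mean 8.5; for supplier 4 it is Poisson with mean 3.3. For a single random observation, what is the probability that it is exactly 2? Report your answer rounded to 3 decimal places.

0.131

Conditional on each supplier, P(X = 2): 1: 0.0618124; 2: 0.127449; 3: 0.00735029; 4: 0.200829.
By total probability, P(X = 2) = 0.166667·0.0618124 + 0.416667·0.127449 + 0.0833333·0.00735029 + 0.333333·0.200829 = 0.130961.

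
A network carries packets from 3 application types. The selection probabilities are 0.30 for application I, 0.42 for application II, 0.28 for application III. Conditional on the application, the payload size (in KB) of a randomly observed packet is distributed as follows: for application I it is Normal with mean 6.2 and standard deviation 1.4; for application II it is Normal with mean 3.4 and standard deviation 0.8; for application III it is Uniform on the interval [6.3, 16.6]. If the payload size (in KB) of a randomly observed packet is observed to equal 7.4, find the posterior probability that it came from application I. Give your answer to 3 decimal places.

Likelihoods f(7.4 | ·): I: 0.197354; II: 1.8584e-06; III: 0.0970874.
Posterior ∝ prior × likelihood. Numerator for I: 0.3·0.197354 = 0.0592061.
Normalizing constant: 0.3·0.197354 + 0.42·1.8584e-06 + 0.28·0.0970874 = 0.0863914.
P(I | observation) = 0.0592061 / 0.0863914 = 0.685324.

0.685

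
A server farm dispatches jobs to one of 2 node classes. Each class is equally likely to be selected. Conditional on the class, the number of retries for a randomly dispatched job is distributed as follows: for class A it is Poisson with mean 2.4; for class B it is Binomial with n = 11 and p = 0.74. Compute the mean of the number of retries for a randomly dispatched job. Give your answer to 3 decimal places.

Component means — A: 2.4; B: 8.14.
E[X] = 0.5·2.4 + 0.5·8.14 = 5.27.

5.270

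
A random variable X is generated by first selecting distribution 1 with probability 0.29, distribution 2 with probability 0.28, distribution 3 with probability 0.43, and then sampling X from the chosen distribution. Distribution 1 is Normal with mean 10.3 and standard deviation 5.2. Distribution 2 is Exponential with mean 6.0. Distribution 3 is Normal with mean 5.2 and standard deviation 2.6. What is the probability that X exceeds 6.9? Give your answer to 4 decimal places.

Conditional on each component, P(X > 6.9): 1: 0.743395; 2: 0.316637; 3: 0.256605.
By total probability, P(X > 6.9) = 0.29·0.743395 + 0.28·0.316637 + 0.43·0.256605 = 0.414583.

0.4146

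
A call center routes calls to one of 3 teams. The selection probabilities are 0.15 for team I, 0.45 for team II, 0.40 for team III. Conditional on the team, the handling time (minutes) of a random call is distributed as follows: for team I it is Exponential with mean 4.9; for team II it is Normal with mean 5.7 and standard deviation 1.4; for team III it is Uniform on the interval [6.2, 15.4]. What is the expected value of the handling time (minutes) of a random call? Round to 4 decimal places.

Component means — I: 4.9; II: 5.7; III: 10.8.
E[X] = 0.15·4.9 + 0.45·5.7 + 0.4·10.8 = 7.62.

7.6200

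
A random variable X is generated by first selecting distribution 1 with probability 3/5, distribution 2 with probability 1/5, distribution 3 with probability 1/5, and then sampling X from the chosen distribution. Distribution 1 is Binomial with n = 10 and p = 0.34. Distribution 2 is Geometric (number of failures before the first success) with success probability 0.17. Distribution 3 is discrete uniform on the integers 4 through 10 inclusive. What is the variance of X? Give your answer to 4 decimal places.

9.8886

Per component, 1: μ=3.4, E[X²]=13.804; 2: μ=4.88235, E[X²]=52.5571; 3: μ=7, E[X²]=53.
E[X] = 0.6·3.4 + 0.2·4.88235 + 0.2·7 = 4.41647.
E[X²] = 0.6·13.804 + 0.2·52.5571 + 0.2·53 = 29.3938.
Var(X) = E[X²] − (E[X])² = 29.3938 − 19.5052 = 9.88861.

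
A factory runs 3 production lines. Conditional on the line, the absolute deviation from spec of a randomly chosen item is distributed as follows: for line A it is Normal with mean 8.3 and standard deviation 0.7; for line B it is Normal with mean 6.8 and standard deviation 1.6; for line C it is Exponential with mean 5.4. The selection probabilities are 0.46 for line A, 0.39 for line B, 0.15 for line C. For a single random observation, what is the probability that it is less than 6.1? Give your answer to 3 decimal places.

Conditional on each line, P(X < 6.1): A: 0.000836537; B: 0.330874; C: 0.676847.
By total probability, P(X < 6.1) = 0.46·0.000836537 + 0.39·0.330874 + 0.15·0.676847 = 0.230953.

0.231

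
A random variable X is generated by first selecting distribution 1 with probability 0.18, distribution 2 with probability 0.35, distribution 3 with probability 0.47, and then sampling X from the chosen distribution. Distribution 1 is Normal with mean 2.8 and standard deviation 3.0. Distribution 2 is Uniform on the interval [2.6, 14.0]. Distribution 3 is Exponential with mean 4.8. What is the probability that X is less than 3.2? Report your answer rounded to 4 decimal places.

0.3467

Conditional on each component, P(X < 3.2): 1: 0.553035; 2: 0.0526316; 3: 0.486583.
By total probability, P(X < 3.2) = 0.18·0.553035 + 0.35·0.0526316 + 0.47·0.486583 = 0.346661.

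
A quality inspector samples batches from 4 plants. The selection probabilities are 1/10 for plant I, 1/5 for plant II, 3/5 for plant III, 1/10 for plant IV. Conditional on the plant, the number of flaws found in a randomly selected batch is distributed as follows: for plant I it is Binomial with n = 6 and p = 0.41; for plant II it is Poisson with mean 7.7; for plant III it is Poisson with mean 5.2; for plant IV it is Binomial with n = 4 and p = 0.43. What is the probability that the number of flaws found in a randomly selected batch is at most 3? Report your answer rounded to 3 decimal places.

0.330

Conditional on each plant, P(X ≤ 3): I: 0.80669; II: 0.0518188; III: 0.238065; IV: 0.965812.
By total probability, P(X ≤ 3) = 0.1·0.80669 + 0.2·0.0518188 + 0.6·0.238065 + 0.1·0.965812 = 0.330453.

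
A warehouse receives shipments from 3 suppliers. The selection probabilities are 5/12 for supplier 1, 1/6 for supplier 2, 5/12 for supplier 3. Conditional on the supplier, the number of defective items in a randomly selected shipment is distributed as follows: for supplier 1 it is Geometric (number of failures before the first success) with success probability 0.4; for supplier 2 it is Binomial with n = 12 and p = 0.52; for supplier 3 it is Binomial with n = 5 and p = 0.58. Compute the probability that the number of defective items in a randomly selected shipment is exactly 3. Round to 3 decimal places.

0.186

Conditional on each supplier, P(X = 3): 1: 0.0864; 2: 0.0418412; 3: 0.344178.
By total probability, P(X = 3) = 0.416667·0.0864 + 0.166667·0.0418412 + 0.416667·0.344178 = 0.186381.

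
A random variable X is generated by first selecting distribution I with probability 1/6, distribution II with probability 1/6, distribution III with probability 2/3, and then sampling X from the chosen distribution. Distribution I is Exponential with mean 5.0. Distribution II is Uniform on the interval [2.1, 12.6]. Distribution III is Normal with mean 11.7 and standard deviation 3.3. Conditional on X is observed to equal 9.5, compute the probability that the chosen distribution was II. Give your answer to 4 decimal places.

Likelihoods f(9.5 | ·): I: 0.0299137; II: 0.0952381; III: 0.0968024.
Posterior ∝ prior × likelihood. Numerator for II: 0.166667·0.0952381 = 0.015873.
Normalizing constant: 0.166667·0.0299137 + 0.166667·0.0952381 + 0.666667·0.0968024 = 0.0853936.
P(II | observation) = 0.015873 / 0.0853936 = 0.185881.

0.1859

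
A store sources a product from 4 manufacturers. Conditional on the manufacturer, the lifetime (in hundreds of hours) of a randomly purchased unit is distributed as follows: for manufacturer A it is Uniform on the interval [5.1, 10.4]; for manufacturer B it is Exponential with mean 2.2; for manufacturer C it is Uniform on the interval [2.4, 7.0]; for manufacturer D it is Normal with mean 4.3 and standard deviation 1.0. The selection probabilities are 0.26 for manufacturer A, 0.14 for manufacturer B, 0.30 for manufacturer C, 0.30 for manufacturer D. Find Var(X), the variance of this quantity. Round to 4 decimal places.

5.3525

Per component, A: μ=7.75, E[X²]=62.4033; B: μ=2.2, E[X²]=9.68; C: μ=4.7, E[X²]=23.8533; D: μ=4.3, E[X²]=19.49.
E[X] = 0.26·7.75 + 0.14·2.2 + 0.3·4.7 + 0.3·4.3 = 5.023.
E[X²] = 0.26·62.4033 + 0.14·9.68 + 0.3·23.8533 + 0.3·19.49 = 30.5831.
Var(X) = E[X²] − (E[X])² = 30.5831 − 25.2305 = 5.35254.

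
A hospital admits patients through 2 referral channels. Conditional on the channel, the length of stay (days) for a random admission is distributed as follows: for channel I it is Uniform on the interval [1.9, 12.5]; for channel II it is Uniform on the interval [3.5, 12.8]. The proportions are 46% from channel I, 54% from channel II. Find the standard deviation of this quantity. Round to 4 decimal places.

Per component, I: μ=7.2, E[X²]=61.2033; II: μ=8.15, E[X²]=73.63.
E[X] = 0.46·7.2 + 0.54·8.15 = 7.713.
E[X²] = 0.46·61.2033 + 0.54·73.63 = 67.9137.
Var(X) = E[X²] − (E[X])² = 67.9137 − 59.4904 = 8.42336.
SD(X) = √8.42336 = 2.9023.

2.9023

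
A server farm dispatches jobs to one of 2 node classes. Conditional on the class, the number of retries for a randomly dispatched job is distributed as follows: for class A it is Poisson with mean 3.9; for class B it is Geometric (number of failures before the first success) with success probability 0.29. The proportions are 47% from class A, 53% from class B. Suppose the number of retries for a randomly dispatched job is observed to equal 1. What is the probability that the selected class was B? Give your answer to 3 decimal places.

0.746

Likelihoods P(X=1 | ·): A: 0.0789435; B: 0.2059.
Posterior ∝ prior × likelihood. Numerator for B: 0.53·0.2059 = 0.109127.
Normalizing constant: 0.47·0.0789435 + 0.53·0.2059 = 0.14623.
P(B | observation) = 0.109127 / 0.14623 = 0.746267.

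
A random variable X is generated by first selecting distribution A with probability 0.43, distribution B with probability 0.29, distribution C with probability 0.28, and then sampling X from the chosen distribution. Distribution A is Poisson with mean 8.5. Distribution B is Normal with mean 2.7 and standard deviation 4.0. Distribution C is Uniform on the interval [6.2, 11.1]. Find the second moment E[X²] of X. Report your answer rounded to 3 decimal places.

62.987

For each component E[X²] = Var + (mean)², giving A: 80.75; B: 23.29; C: 76.8233.
Overall E[X²] = 0.43·80.75 + 0.29·23.29 + 0.28·76.8233 = 62.9871.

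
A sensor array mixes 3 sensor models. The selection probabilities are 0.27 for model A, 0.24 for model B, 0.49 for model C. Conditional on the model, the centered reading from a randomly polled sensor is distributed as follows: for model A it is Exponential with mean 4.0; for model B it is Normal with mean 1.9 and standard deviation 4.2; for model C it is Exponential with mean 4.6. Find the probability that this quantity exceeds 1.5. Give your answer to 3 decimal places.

Conditional on each model, P(X > 1.5): A: 0.687289; B: 0.537937; C: 0.721742.
By total probability, P(X > 1.5) = 0.27·0.687289 + 0.24·0.537937 + 0.49·0.721742 = 0.668327.

0.668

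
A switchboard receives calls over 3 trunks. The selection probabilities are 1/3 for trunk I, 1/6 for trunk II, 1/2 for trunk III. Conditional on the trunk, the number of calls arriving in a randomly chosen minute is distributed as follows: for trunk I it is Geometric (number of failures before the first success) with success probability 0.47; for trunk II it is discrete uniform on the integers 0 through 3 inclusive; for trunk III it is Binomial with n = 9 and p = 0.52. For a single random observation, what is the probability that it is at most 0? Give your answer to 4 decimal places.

0.1990

Conditional on each trunk, P(X ≤ 0): I: 0.47; II: 0.25; III: 0.00135261.
By total probability, P(X ≤ 0) = 0.333333·0.47 + 0.166667·0.25 + 0.5·0.00135261 = 0.19901.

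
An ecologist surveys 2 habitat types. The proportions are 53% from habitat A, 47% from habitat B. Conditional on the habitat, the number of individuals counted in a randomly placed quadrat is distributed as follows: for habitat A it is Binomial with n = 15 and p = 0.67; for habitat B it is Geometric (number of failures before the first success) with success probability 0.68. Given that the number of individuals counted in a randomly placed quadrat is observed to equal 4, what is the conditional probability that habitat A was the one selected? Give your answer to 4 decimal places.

Likelihoods P(X=4 | ·): A: 0.00139023; B: 0.00713032.
Posterior ∝ prior × likelihood. Numerator for A: 0.53·0.00139023 = 0.000736819.
Normalizing constant: 0.53·0.00139023 + 0.47·0.00713032 = 0.00408807.
P(A | observation) = 0.000736819 / 0.00408807 = 0.180237.

0.1802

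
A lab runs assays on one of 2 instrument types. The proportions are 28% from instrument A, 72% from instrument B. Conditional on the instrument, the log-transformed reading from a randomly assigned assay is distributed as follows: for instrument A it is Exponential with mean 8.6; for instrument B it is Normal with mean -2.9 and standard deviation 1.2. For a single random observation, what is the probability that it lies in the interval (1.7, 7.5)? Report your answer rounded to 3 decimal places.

0.113

Conditional on each instrument, P(1.7 < X < 7.5): A: 0.402561; B: 6.32092e-05.
By total probability, P(1.7 < X < 7.5) = 0.28·0.402561 + 0.72·6.32092e-05 = 0.112763.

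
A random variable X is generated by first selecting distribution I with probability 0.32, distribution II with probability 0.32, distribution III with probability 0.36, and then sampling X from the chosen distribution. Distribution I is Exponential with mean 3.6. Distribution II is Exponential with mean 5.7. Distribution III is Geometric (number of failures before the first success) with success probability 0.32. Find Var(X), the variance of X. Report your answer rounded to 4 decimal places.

Per component, I: μ=3.6, E[X²]=25.92; II: μ=5.7, E[X²]=64.98; III: μ=2.125, E[X²]=11.1562.
E[X] = 0.32·3.6 + 0.32·5.7 + 0.36·2.125 = 3.741.
E[X²] = 0.32·25.92 + 0.32·64.98 + 0.36·11.1562 = 33.1043.
Var(X) = E[X²] − (E[X])² = 33.1043 − 13.9951 = 19.1092.

19.1092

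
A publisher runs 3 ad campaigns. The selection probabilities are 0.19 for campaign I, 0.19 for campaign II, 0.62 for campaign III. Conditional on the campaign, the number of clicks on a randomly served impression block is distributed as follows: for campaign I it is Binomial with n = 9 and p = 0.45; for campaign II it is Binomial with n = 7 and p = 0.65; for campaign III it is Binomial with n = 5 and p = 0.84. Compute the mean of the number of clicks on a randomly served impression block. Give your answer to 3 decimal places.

Component means — I: 4.05; II: 4.55; III: 4.2.
E[X] = 0.19·4.05 + 0.19·4.55 + 0.62·4.2 = 4.238.

4.238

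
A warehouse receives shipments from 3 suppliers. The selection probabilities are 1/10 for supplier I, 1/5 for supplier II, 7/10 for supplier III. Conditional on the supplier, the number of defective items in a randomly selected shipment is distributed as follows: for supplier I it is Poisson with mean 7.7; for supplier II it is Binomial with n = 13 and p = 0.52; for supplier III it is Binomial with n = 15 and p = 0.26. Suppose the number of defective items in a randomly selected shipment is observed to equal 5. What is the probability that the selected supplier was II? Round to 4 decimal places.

Likelihoods P(X=5 | ·): I: 0.102142; II: 0.137888; III: 0.175687.
Posterior ∝ prior × likelihood. Numerator for II: 0.2·0.137888 = 0.0275775.
Normalizing constant: 0.1·0.102142 + 0.2·0.137888 + 0.7·0.175687 = 0.160773.
P(II | observation) = 0.0275775 / 0.160773 = 0.171531.

0.1715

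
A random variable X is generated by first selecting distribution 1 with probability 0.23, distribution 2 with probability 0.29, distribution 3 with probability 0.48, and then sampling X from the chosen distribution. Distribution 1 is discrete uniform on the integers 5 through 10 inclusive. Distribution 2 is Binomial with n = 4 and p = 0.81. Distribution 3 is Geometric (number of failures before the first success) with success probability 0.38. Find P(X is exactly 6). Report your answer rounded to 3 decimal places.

Conditional on each component, P(X = 6): 1: 0.166667; 2: 0; 3: 0.0215841.
By total probability, P(X = 6) = 0.23·0.166667 + 0.29·0 + 0.48·0.0215841 = 0.0486937.

0.049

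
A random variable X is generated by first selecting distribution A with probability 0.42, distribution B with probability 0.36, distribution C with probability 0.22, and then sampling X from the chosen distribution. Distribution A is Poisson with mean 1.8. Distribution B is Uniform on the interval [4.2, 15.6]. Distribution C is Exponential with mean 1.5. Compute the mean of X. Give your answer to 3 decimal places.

Component means — A: 1.8; B: 9.9; C: 1.5.
E[X] = 0.42·1.8 + 0.36·9.9 + 0.22·1.5 = 4.65.

4.650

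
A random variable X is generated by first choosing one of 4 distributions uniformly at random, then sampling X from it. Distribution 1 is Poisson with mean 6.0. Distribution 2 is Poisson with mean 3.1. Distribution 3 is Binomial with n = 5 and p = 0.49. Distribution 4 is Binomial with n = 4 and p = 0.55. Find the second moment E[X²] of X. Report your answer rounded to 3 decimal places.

For each component E[X²] = Var + (mean)², giving 1: 42; 2: 12.71; 3: 7.252; 4: 5.83.
Overall E[X²] = 0.25·42 + 0.25·12.71 + 0.25·7.252 + 0.25·5.83 = 16.948.

16.948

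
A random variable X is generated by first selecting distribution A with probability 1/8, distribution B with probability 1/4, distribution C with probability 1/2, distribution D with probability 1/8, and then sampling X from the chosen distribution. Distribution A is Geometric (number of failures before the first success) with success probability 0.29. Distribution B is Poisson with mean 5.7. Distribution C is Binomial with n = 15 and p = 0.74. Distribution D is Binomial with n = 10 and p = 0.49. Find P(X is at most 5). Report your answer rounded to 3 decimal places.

0.314

Conditional on each component, P(X ≤ 5): A: 0.8719; B: 0.494985; C: 0.00111002; D: 0.647397.
By total probability, P(X ≤ 5) = 0.125·0.8719 + 0.25·0.494985 + 0.5·0.00111002 + 0.125·0.647397 = 0.314213.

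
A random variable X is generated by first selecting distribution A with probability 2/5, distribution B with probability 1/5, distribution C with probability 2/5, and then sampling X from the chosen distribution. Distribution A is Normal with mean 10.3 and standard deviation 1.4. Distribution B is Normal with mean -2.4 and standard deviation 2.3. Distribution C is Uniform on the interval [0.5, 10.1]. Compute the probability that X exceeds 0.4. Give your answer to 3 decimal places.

Conditional on each component, P(X > 0.4): A: 1; B: 0.111728; C: 1.
By total probability, P(X > 0.4) = 0.4·1 + 0.2·0.111728 + 0.4·1 = 0.822346.

0.822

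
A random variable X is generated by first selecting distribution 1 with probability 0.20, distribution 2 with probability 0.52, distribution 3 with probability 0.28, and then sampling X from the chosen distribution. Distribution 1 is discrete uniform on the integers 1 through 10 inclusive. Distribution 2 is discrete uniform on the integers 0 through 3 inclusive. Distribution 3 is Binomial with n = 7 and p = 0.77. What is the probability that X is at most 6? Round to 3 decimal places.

0.875

Conditional on each component, P(X ≤ 6): 1: 0.6; 2: 1; 3: 0.839515.
By total probability, P(X ≤ 6) = 0.2·0.6 + 0.52·1 + 0.28·0.839515 = 0.875064.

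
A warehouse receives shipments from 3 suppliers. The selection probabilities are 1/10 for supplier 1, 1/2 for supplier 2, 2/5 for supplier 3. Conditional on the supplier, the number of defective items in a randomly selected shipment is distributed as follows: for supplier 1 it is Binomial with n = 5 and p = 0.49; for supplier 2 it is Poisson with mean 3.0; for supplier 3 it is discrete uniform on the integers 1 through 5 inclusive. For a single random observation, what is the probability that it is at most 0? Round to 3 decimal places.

Conditional on each supplier, P(X ≤ 0): 1: 0.0345025; 2: 0.0497871; 3: 0.
By total probability, P(X ≤ 0) = 0.1·0.0345025 + 0.5·0.0497871 + 0.4·0 = 0.0283438.

0.028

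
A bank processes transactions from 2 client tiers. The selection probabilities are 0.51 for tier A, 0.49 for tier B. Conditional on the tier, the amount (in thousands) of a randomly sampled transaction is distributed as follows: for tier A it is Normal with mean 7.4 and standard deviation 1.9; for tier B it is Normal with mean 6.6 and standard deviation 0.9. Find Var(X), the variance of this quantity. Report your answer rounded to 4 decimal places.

2.3979

Per component, A: μ=7.4, E[X²]=58.37; B: μ=6.6, E[X²]=44.37.
E[X] = 0.51·7.4 + 0.49·6.6 = 7.008.
E[X²] = 0.51·58.37 + 0.49·44.37 = 51.51.
Var(X) = E[X²] − (E[X])² = 51.51 − 49.1121 = 2.39794.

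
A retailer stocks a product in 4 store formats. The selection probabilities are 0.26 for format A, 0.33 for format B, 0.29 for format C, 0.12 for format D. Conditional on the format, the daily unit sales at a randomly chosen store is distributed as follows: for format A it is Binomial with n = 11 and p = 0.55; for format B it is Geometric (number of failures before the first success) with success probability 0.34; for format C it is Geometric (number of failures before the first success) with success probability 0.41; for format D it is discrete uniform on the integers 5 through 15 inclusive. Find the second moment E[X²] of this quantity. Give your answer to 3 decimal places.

28.170

For each component E[X²] = Var + (mean)², giving A: 39.325; B: 9.47751; C: 5.58061; D: 110.
Overall E[X²] = 0.26·39.325 + 0.33·9.47751 + 0.29·5.58061 + 0.12·110 = 28.1705.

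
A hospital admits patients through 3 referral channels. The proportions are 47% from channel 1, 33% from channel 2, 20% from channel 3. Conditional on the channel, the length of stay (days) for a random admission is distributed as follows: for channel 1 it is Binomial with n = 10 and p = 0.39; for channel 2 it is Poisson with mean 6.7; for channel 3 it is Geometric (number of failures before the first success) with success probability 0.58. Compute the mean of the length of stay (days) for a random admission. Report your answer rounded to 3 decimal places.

Component means — 1: 3.9; 2: 6.7; 3: 0.724138.
E[X] = 0.47·3.9 + 0.33·6.7 + 0.2·0.724138 = 4.18883.

4.189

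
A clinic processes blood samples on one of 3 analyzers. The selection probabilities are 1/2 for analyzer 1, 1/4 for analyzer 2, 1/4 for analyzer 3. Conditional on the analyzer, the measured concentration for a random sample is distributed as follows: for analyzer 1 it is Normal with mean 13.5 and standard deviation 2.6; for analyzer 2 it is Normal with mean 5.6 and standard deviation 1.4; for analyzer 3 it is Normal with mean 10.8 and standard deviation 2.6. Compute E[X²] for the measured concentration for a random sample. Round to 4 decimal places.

133.6850

For each component E[X²] = Var + (mean)², giving 1: 189.01; 2: 33.32; 3: 123.4.
Overall E[X²] = 0.5·189.01 + 0.25·33.32 + 0.25·123.4 = 133.685.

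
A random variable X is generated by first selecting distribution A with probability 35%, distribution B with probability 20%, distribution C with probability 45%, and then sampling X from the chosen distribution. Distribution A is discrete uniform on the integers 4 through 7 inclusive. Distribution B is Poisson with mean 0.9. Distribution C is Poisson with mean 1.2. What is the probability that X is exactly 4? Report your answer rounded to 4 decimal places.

Conditional on each component, P(X = 4): A: 0.25; B: 0.0111146; C: 0.0260232.
By total probability, P(X = 4) = 0.35·0.25 + 0.2·0.0111146 + 0.45·0.0260232 = 0.101433.

0.1014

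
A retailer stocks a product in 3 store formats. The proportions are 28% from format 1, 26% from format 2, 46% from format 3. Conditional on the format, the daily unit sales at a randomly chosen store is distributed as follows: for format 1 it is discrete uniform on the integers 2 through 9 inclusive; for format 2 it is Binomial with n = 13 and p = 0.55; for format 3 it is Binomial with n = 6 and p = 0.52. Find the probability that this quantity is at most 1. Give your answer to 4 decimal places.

0.0423

Conditional on each format, P(X ≤ 1): 1: 0; 2: 0.000524039; 3: 0.0917294.
By total probability, P(X ≤ 1) = 0.28·0 + 0.26·0.000524039 + 0.46·0.0917294 = 0.0423318.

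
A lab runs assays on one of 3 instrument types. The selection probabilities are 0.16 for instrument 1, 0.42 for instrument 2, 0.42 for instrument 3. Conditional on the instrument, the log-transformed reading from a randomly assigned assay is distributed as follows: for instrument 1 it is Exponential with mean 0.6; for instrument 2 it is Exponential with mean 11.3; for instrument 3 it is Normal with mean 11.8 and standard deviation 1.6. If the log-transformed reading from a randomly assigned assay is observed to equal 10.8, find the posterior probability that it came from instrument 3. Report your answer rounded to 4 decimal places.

0.8577

Likelihoods f(10.8 | ·): 1: 2.53833e-08; 2: 0.0340286; 3: 0.205101.
Posterior ∝ prior × likelihood. Numerator for 3: 0.42·0.205101 = 0.0861423.
Normalizing constant: 0.16·2.53833e-08 + 0.42·0.0340286 + 0.42·0.205101 = 0.100434.
P(3 | observation) = 0.0861423 / 0.100434 = 0.857698.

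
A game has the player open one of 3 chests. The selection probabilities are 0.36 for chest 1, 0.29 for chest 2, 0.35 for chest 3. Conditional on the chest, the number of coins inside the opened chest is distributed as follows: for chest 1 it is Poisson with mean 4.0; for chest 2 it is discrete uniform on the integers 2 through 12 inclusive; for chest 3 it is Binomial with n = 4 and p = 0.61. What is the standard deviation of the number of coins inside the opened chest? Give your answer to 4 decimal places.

Per component, 1: μ=4, E[X²]=20; 2: μ=7, E[X²]=59; 3: μ=2.44, E[X²]=6.9052.
E[X] = 0.36·4 + 0.29·7 + 0.35·2.44 = 4.324.
E[X²] = 0.36·20 + 0.29·59 + 0.35·6.9052 = 26.7268.
Var(X) = E[X²] − (E[X])² = 26.7268 − 18.697 = 8.02984.
SD(X) = √8.02984 = 2.8337.

2.8337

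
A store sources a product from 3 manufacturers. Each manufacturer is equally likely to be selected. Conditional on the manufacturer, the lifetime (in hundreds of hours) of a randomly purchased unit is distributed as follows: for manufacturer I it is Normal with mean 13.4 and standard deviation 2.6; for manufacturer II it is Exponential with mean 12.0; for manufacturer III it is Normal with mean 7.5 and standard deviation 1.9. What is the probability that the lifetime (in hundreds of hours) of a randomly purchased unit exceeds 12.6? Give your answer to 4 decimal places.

0.3248

Conditional on each manufacturer, P(X > 12.6): I: 0.620842; II: 0.349938; III: 0.00363507.
By total probability, P(X > 12.6) = 0.333333·0.620842 + 0.333333·0.349938 + 0.333333·0.00363507 = 0.324805.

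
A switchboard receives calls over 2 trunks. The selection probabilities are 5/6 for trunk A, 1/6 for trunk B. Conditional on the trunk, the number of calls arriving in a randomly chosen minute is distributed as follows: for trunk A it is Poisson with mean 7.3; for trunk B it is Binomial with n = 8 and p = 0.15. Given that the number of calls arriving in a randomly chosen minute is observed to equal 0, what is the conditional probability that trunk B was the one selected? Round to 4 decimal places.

Likelihoods P(X=0 | ·): A: 0.000675539; B: 0.272491.
Posterior ∝ prior × likelihood. Numerator for B: 0.166667·0.272491 = 0.0454151.
Normalizing constant: 0.833333·0.000675539 + 0.166667·0.272491 = 0.045978.
P(B | observation) = 0.0454151 / 0.045978 = 0.987756.

0.9878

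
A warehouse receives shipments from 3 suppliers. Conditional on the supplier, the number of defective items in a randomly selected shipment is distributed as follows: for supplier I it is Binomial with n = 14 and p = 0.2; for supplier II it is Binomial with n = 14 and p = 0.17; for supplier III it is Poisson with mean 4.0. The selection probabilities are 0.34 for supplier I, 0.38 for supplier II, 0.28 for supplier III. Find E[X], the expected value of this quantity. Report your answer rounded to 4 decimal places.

Component means — I: 2.8; II: 2.38; III: 4.
E[X] = 0.34·2.8 + 0.38·2.38 + 0.28·4 = 2.9764.

2.9764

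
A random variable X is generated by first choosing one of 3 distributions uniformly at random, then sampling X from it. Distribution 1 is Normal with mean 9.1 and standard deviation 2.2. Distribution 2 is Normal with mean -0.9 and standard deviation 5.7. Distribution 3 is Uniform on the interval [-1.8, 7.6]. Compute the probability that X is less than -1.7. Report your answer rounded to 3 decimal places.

0.152

Conditional on each component, P(X < -1.7): 1: 4.57498e-07; 2: 0.444191; 3: 0.0106383.
By total probability, P(X < -1.7) = 0.333333·4.57498e-07 + 0.333333·0.444191 + 0.333333·0.0106383 = 0.15161.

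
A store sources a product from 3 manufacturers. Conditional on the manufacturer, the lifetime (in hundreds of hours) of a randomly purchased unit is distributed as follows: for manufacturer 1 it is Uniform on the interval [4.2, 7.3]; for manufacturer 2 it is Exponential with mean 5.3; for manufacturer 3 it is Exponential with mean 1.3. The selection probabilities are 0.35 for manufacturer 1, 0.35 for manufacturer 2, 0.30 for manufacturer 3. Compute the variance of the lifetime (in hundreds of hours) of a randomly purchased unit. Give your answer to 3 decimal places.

14.403

Per component, 1: μ=5.75, E[X²]=33.8633; 2: μ=5.3, E[X²]=56.18; 3: μ=1.3, E[X²]=3.38.
E[X] = 0.35·5.75 + 0.35·5.3 + 0.3·1.3 = 4.2575.
E[X²] = 0.35·33.8633 + 0.35·56.18 + 0.3·3.38 = 32.5292.
Var(X) = E[X²] − (E[X])² = 32.5292 − 18.1263 = 14.4029.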